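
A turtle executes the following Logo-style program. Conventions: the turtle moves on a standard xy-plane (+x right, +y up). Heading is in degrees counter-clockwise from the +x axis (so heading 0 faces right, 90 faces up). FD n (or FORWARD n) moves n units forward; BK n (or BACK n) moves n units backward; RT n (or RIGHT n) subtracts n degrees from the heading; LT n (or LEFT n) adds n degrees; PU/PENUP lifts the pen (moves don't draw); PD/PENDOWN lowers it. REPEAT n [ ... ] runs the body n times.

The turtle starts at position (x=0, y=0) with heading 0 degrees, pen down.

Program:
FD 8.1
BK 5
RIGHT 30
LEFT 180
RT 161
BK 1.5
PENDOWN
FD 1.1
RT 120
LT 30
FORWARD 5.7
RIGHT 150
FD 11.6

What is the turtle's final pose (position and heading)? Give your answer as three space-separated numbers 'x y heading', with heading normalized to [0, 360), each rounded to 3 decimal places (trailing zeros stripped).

Answer: -2.157 5.449 109

Derivation:
Executing turtle program step by step:
Start: pos=(0,0), heading=0, pen down
FD 8.1: (0,0) -> (8.1,0) [heading=0, draw]
BK 5: (8.1,0) -> (3.1,0) [heading=0, draw]
RT 30: heading 0 -> 330
LT 180: heading 330 -> 150
RT 161: heading 150 -> 349
BK 1.5: (3.1,0) -> (1.628,0.286) [heading=349, draw]
PD: pen down
FD 1.1: (1.628,0.286) -> (2.707,0.076) [heading=349, draw]
RT 120: heading 349 -> 229
LT 30: heading 229 -> 259
FD 5.7: (2.707,0.076) -> (1.62,-5.519) [heading=259, draw]
RT 150: heading 259 -> 109
FD 11.6: (1.62,-5.519) -> (-2.157,5.449) [heading=109, draw]
Final: pos=(-2.157,5.449), heading=109, 6 segment(s) drawn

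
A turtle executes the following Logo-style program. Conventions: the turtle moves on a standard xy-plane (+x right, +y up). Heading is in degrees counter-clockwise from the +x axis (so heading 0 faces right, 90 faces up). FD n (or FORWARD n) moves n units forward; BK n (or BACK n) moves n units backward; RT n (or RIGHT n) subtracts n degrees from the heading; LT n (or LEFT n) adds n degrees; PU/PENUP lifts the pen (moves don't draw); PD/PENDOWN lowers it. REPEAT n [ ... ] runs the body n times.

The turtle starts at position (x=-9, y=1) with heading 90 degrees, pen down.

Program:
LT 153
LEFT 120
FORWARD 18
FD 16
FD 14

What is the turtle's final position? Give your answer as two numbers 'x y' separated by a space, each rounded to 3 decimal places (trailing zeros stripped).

Executing turtle program step by step:
Start: pos=(-9,1), heading=90, pen down
LT 153: heading 90 -> 243
LT 120: heading 243 -> 3
FD 18: (-9,1) -> (8.975,1.942) [heading=3, draw]
FD 16: (8.975,1.942) -> (24.953,2.779) [heading=3, draw]
FD 14: (24.953,2.779) -> (38.934,3.512) [heading=3, draw]
Final: pos=(38.934,3.512), heading=3, 3 segment(s) drawn

Answer: 38.934 3.512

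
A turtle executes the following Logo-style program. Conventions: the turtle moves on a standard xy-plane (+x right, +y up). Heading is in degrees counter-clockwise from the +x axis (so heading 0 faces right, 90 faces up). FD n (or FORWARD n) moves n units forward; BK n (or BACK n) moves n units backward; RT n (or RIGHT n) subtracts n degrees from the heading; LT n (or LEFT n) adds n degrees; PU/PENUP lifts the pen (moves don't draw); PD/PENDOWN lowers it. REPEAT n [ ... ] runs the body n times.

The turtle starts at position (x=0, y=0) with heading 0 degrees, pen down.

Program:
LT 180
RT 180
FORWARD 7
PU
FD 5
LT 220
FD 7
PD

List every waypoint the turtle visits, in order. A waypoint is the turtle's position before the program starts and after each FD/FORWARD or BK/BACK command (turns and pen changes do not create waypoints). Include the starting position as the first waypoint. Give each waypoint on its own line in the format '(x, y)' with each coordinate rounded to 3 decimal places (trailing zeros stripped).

Answer: (0, 0)
(7, 0)
(12, 0)
(6.638, -4.5)

Derivation:
Executing turtle program step by step:
Start: pos=(0,0), heading=0, pen down
LT 180: heading 0 -> 180
RT 180: heading 180 -> 0
FD 7: (0,0) -> (7,0) [heading=0, draw]
PU: pen up
FD 5: (7,0) -> (12,0) [heading=0, move]
LT 220: heading 0 -> 220
FD 7: (12,0) -> (6.638,-4.5) [heading=220, move]
PD: pen down
Final: pos=(6.638,-4.5), heading=220, 1 segment(s) drawn
Waypoints (4 total):
(0, 0)
(7, 0)
(12, 0)
(6.638, -4.5)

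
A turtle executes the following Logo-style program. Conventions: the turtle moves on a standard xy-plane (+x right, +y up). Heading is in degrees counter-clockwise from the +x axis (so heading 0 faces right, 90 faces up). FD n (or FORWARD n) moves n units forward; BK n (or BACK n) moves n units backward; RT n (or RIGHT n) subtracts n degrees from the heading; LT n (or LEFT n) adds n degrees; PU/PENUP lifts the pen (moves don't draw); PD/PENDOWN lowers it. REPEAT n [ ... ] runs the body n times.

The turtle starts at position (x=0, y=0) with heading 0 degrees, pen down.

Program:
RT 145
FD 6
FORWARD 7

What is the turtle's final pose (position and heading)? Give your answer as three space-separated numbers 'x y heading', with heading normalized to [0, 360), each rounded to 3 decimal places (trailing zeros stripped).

Answer: -10.649 -7.456 215

Derivation:
Executing turtle program step by step:
Start: pos=(0,0), heading=0, pen down
RT 145: heading 0 -> 215
FD 6: (0,0) -> (-4.915,-3.441) [heading=215, draw]
FD 7: (-4.915,-3.441) -> (-10.649,-7.456) [heading=215, draw]
Final: pos=(-10.649,-7.456), heading=215, 2 segment(s) drawn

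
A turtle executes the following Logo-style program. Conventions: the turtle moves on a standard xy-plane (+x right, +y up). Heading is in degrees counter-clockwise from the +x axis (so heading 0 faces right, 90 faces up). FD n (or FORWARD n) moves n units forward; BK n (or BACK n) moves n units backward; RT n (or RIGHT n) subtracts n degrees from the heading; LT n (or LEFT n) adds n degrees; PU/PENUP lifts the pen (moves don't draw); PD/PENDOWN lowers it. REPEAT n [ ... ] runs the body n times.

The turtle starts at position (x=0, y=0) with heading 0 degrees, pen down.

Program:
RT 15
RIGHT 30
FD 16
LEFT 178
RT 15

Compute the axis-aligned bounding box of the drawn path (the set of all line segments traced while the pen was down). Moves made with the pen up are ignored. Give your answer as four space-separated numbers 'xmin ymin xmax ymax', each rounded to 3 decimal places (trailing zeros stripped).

Answer: 0 -11.314 11.314 0

Derivation:
Executing turtle program step by step:
Start: pos=(0,0), heading=0, pen down
RT 15: heading 0 -> 345
RT 30: heading 345 -> 315
FD 16: (0,0) -> (11.314,-11.314) [heading=315, draw]
LT 178: heading 315 -> 133
RT 15: heading 133 -> 118
Final: pos=(11.314,-11.314), heading=118, 1 segment(s) drawn

Segment endpoints: x in {0, 11.314}, y in {-11.314, 0}
xmin=0, ymin=-11.314, xmax=11.314, ymax=0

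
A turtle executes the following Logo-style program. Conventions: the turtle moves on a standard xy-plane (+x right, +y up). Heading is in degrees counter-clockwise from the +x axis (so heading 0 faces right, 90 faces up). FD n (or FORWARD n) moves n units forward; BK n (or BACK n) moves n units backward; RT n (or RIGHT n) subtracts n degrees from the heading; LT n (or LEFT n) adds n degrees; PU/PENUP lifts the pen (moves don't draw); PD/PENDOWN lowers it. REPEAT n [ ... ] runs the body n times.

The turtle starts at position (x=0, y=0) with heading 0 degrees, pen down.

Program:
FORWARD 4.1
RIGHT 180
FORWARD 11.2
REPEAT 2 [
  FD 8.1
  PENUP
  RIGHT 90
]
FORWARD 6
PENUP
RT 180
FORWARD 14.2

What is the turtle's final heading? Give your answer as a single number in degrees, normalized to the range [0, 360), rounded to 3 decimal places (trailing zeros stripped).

Answer: 180

Derivation:
Executing turtle program step by step:
Start: pos=(0,0), heading=0, pen down
FD 4.1: (0,0) -> (4.1,0) [heading=0, draw]
RT 180: heading 0 -> 180
FD 11.2: (4.1,0) -> (-7.1,0) [heading=180, draw]
REPEAT 2 [
  -- iteration 1/2 --
  FD 8.1: (-7.1,0) -> (-15.2,0) [heading=180, draw]
  PU: pen up
  RT 90: heading 180 -> 90
  -- iteration 2/2 --
  FD 8.1: (-15.2,0) -> (-15.2,8.1) [heading=90, move]
  PU: pen up
  RT 90: heading 90 -> 0
]
FD 6: (-15.2,8.1) -> (-9.2,8.1) [heading=0, move]
PU: pen up
RT 180: heading 0 -> 180
FD 14.2: (-9.2,8.1) -> (-23.4,8.1) [heading=180, move]
Final: pos=(-23.4,8.1), heading=180, 3 segment(s) drawn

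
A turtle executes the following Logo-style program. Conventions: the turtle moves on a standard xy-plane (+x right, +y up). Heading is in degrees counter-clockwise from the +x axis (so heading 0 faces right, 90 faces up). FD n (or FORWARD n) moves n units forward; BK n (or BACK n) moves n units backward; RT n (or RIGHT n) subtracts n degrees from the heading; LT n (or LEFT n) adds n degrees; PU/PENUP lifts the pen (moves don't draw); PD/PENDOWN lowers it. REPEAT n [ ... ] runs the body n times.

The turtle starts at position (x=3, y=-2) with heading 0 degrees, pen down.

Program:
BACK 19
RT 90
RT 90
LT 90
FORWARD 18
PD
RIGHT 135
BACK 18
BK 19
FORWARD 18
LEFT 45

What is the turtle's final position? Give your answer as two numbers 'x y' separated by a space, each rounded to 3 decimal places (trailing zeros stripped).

Executing turtle program step by step:
Start: pos=(3,-2), heading=0, pen down
BK 19: (3,-2) -> (-16,-2) [heading=0, draw]
RT 90: heading 0 -> 270
RT 90: heading 270 -> 180
LT 90: heading 180 -> 270
FD 18: (-16,-2) -> (-16,-20) [heading=270, draw]
PD: pen down
RT 135: heading 270 -> 135
BK 18: (-16,-20) -> (-3.272,-32.728) [heading=135, draw]
BK 19: (-3.272,-32.728) -> (10.163,-46.163) [heading=135, draw]
FD 18: (10.163,-46.163) -> (-2.565,-33.435) [heading=135, draw]
LT 45: heading 135 -> 180
Final: pos=(-2.565,-33.435), heading=180, 5 segment(s) drawn

Answer: -2.565 -33.435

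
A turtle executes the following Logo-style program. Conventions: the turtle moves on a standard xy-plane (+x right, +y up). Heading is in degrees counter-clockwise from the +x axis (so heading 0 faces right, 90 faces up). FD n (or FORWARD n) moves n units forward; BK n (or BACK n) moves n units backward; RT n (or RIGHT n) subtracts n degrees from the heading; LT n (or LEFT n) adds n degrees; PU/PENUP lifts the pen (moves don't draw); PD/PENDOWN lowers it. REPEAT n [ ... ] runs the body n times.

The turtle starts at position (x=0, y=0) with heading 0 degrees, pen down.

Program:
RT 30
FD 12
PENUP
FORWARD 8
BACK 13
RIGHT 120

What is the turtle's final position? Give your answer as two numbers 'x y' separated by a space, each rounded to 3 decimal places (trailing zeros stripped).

Executing turtle program step by step:
Start: pos=(0,0), heading=0, pen down
RT 30: heading 0 -> 330
FD 12: (0,0) -> (10.392,-6) [heading=330, draw]
PU: pen up
FD 8: (10.392,-6) -> (17.321,-10) [heading=330, move]
BK 13: (17.321,-10) -> (6.062,-3.5) [heading=330, move]
RT 120: heading 330 -> 210
Final: pos=(6.062,-3.5), heading=210, 1 segment(s) drawn

Answer: 6.062 -3.5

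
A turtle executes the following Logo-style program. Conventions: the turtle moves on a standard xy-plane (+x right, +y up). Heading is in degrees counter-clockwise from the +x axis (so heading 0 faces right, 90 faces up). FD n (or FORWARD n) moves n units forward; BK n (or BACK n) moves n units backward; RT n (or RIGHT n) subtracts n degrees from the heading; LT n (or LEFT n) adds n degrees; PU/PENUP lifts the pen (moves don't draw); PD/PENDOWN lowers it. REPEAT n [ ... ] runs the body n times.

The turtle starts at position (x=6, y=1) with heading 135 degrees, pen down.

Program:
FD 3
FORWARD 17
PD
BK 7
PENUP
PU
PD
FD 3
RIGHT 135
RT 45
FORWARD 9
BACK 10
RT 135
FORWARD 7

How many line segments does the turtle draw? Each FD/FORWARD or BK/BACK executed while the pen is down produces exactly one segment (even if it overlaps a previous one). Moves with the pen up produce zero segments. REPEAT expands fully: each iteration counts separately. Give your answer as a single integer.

Answer: 7

Derivation:
Executing turtle program step by step:
Start: pos=(6,1), heading=135, pen down
FD 3: (6,1) -> (3.879,3.121) [heading=135, draw]
FD 17: (3.879,3.121) -> (-8.142,15.142) [heading=135, draw]
PD: pen down
BK 7: (-8.142,15.142) -> (-3.192,10.192) [heading=135, draw]
PU: pen up
PU: pen up
PD: pen down
FD 3: (-3.192,10.192) -> (-5.314,12.314) [heading=135, draw]
RT 135: heading 135 -> 0
RT 45: heading 0 -> 315
FD 9: (-5.314,12.314) -> (1.05,5.95) [heading=315, draw]
BK 10: (1.05,5.95) -> (-6.021,13.021) [heading=315, draw]
RT 135: heading 315 -> 180
FD 7: (-6.021,13.021) -> (-13.021,13.021) [heading=180, draw]
Final: pos=(-13.021,13.021), heading=180, 7 segment(s) drawn
Segments drawn: 7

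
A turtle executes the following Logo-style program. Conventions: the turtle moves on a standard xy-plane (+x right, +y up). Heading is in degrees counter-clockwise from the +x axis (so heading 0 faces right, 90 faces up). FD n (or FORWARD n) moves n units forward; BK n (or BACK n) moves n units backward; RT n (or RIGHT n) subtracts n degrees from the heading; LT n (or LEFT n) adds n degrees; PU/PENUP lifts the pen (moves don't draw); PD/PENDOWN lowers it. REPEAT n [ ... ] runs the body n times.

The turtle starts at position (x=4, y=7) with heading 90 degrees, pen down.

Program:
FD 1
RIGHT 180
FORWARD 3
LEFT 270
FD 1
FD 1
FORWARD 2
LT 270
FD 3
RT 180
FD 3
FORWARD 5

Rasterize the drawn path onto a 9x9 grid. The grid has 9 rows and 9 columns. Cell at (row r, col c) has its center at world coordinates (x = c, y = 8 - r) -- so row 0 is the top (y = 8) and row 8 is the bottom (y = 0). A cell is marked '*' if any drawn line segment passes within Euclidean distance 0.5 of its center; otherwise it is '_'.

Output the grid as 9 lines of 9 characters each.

Answer: *___*____
*___*____
*___*____
*****____
*________
*________
*________
*________
*________

Derivation:
Segment 0: (4,7) -> (4,8)
Segment 1: (4,8) -> (4,5)
Segment 2: (4,5) -> (3,5)
Segment 3: (3,5) -> (2,5)
Segment 4: (2,5) -> (0,5)
Segment 5: (0,5) -> (0,8)
Segment 6: (0,8) -> (0,5)
Segment 7: (0,5) -> (-0,0)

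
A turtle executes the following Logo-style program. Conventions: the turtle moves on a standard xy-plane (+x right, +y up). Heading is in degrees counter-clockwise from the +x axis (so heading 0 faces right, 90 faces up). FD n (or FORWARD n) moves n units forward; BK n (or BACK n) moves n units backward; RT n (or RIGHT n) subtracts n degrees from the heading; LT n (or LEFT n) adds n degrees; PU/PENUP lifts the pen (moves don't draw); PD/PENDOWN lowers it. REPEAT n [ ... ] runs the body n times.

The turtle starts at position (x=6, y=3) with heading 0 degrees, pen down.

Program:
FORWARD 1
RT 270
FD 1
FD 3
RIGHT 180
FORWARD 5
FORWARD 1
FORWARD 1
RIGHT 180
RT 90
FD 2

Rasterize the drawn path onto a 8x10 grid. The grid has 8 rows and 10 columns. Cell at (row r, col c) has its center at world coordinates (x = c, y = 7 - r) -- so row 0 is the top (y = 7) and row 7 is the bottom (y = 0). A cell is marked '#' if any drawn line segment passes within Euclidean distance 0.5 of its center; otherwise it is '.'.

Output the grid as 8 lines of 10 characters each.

Segment 0: (6,3) -> (7,3)
Segment 1: (7,3) -> (7,4)
Segment 2: (7,4) -> (7,7)
Segment 3: (7,7) -> (7,2)
Segment 4: (7,2) -> (7,1)
Segment 5: (7,1) -> (7,0)
Segment 6: (7,0) -> (9,0)

Answer: .......#..
.......#..
.......#..
.......#..
......##..
.......#..
.......#..
.......###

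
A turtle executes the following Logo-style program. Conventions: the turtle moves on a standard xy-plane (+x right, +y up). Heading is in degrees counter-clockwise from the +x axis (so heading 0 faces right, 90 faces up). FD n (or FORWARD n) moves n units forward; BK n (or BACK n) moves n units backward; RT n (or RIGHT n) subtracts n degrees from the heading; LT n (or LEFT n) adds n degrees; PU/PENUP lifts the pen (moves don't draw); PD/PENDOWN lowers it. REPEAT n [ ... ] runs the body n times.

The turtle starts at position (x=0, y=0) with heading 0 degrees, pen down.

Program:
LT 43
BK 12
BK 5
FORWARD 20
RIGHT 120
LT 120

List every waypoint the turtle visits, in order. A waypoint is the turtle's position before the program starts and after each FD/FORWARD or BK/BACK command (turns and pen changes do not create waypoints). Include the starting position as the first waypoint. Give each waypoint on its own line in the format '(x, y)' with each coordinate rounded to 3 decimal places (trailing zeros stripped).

Answer: (0, 0)
(-8.776, -8.184)
(-12.433, -11.594)
(2.194, 2.046)

Derivation:
Executing turtle program step by step:
Start: pos=(0,0), heading=0, pen down
LT 43: heading 0 -> 43
BK 12: (0,0) -> (-8.776,-8.184) [heading=43, draw]
BK 5: (-8.776,-8.184) -> (-12.433,-11.594) [heading=43, draw]
FD 20: (-12.433,-11.594) -> (2.194,2.046) [heading=43, draw]
RT 120: heading 43 -> 283
LT 120: heading 283 -> 43
Final: pos=(2.194,2.046), heading=43, 3 segment(s) drawn
Waypoints (4 total):
(0, 0)
(-8.776, -8.184)
(-12.433, -11.594)
(2.194, 2.046)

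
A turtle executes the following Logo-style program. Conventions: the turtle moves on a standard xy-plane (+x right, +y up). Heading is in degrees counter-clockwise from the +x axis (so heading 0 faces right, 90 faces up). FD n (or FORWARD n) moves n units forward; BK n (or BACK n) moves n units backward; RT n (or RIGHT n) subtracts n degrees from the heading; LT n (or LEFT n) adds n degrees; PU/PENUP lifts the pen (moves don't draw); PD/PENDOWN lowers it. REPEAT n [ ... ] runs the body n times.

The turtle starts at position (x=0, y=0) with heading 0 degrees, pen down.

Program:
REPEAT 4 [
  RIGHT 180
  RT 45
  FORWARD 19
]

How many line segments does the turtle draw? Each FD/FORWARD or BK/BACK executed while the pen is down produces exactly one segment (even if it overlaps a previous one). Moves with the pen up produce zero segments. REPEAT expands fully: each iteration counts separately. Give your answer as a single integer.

Answer: 4

Derivation:
Executing turtle program step by step:
Start: pos=(0,0), heading=0, pen down
REPEAT 4 [
  -- iteration 1/4 --
  RT 180: heading 0 -> 180
  RT 45: heading 180 -> 135
  FD 19: (0,0) -> (-13.435,13.435) [heading=135, draw]
  -- iteration 2/4 --
  RT 180: heading 135 -> 315
  RT 45: heading 315 -> 270
  FD 19: (-13.435,13.435) -> (-13.435,-5.565) [heading=270, draw]
  -- iteration 3/4 --
  RT 180: heading 270 -> 90
  RT 45: heading 90 -> 45
  FD 19: (-13.435,-5.565) -> (0,7.87) [heading=45, draw]
  -- iteration 4/4 --
  RT 180: heading 45 -> 225
  RT 45: heading 225 -> 180
  FD 19: (0,7.87) -> (-19,7.87) [heading=180, draw]
]
Final: pos=(-19,7.87), heading=180, 4 segment(s) drawn
Segments drawn: 4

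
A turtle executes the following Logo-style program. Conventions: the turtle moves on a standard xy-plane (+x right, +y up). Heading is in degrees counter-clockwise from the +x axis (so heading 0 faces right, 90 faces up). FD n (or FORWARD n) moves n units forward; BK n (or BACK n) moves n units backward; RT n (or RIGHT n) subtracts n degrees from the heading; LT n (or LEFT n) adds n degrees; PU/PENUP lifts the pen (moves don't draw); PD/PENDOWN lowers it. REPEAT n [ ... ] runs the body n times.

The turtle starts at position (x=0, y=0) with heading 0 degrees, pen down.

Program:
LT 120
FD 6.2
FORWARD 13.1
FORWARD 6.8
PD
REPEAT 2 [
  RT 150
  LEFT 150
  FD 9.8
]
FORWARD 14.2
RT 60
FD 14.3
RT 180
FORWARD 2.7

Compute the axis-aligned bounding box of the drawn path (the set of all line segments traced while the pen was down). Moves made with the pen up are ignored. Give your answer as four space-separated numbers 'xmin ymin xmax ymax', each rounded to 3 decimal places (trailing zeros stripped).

Answer: -29.95 0 0 64.259

Derivation:
Executing turtle program step by step:
Start: pos=(0,0), heading=0, pen down
LT 120: heading 0 -> 120
FD 6.2: (0,0) -> (-3.1,5.369) [heading=120, draw]
FD 13.1: (-3.1,5.369) -> (-9.65,16.714) [heading=120, draw]
FD 6.8: (-9.65,16.714) -> (-13.05,22.603) [heading=120, draw]
PD: pen down
REPEAT 2 [
  -- iteration 1/2 --
  RT 150: heading 120 -> 330
  LT 150: heading 330 -> 120
  FD 9.8: (-13.05,22.603) -> (-17.95,31.09) [heading=120, draw]
  -- iteration 2/2 --
  RT 150: heading 120 -> 330
  LT 150: heading 330 -> 120
  FD 9.8: (-17.95,31.09) -> (-22.85,39.577) [heading=120, draw]
]
FD 14.2: (-22.85,39.577) -> (-29.95,51.875) [heading=120, draw]
RT 60: heading 120 -> 60
FD 14.3: (-29.95,51.875) -> (-22.8,64.259) [heading=60, draw]
RT 180: heading 60 -> 240
FD 2.7: (-22.8,64.259) -> (-24.15,61.921) [heading=240, draw]
Final: pos=(-24.15,61.921), heading=240, 8 segment(s) drawn

Segment endpoints: x in {-29.95, -24.15, -22.85, -22.8, -17.95, -13.05, -9.65, -3.1, 0}, y in {0, 5.369, 16.714, 22.603, 31.09, 39.577, 51.875, 61.921, 64.259}
xmin=-29.95, ymin=0, xmax=0, ymax=64.259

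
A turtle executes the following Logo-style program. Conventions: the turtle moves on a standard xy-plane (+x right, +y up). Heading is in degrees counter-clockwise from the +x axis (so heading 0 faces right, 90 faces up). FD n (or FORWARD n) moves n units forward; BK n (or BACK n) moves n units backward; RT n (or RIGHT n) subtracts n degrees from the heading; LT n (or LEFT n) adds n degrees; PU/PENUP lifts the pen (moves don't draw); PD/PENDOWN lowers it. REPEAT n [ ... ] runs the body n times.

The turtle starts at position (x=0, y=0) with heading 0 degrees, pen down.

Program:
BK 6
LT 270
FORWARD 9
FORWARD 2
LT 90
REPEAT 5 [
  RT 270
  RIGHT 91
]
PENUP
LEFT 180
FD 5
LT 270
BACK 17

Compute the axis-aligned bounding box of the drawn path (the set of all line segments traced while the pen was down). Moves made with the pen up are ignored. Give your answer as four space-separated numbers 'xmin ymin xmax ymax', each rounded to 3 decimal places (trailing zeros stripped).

Answer: -6 -11 0 0

Derivation:
Executing turtle program step by step:
Start: pos=(0,0), heading=0, pen down
BK 6: (0,0) -> (-6,0) [heading=0, draw]
LT 270: heading 0 -> 270
FD 9: (-6,0) -> (-6,-9) [heading=270, draw]
FD 2: (-6,-9) -> (-6,-11) [heading=270, draw]
LT 90: heading 270 -> 0
REPEAT 5 [
  -- iteration 1/5 --
  RT 270: heading 0 -> 90
  RT 91: heading 90 -> 359
  -- iteration 2/5 --
  RT 270: heading 359 -> 89
  RT 91: heading 89 -> 358
  -- iteration 3/5 --
  RT 270: heading 358 -> 88
  RT 91: heading 88 -> 357
  -- iteration 4/5 --
  RT 270: heading 357 -> 87
  RT 91: heading 87 -> 356
  -- iteration 5/5 --
  RT 270: heading 356 -> 86
  RT 91: heading 86 -> 355
]
PU: pen up
LT 180: heading 355 -> 175
FD 5: (-6,-11) -> (-10.981,-10.564) [heading=175, move]
LT 270: heading 175 -> 85
BK 17: (-10.981,-10.564) -> (-12.463,-27.5) [heading=85, move]
Final: pos=(-12.463,-27.5), heading=85, 3 segment(s) drawn

Segment endpoints: x in {-6, -6, 0}, y in {-11, -9, 0}
xmin=-6, ymin=-11, xmax=0, ymax=0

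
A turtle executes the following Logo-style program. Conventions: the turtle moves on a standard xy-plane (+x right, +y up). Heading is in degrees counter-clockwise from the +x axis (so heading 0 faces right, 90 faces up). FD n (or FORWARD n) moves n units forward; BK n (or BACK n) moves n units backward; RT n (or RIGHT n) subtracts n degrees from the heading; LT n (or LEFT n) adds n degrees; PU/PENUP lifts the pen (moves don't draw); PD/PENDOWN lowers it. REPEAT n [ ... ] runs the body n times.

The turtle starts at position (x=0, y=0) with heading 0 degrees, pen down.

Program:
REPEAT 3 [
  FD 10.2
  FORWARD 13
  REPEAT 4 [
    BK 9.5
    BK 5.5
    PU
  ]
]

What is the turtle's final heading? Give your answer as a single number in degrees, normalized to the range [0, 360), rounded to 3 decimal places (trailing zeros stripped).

Executing turtle program step by step:
Start: pos=(0,0), heading=0, pen down
REPEAT 3 [
  -- iteration 1/3 --
  FD 10.2: (0,0) -> (10.2,0) [heading=0, draw]
  FD 13: (10.2,0) -> (23.2,0) [heading=0, draw]
  REPEAT 4 [
    -- iteration 1/4 --
    BK 9.5: (23.2,0) -> (13.7,0) [heading=0, draw]
    BK 5.5: (13.7,0) -> (8.2,0) [heading=0, draw]
    PU: pen up
    -- iteration 2/4 --
    BK 9.5: (8.2,0) -> (-1.3,0) [heading=0, move]
    BK 5.5: (-1.3,0) -> (-6.8,0) [heading=0, move]
    PU: pen up
    -- iteration 3/4 --
    BK 9.5: (-6.8,0) -> (-16.3,0) [heading=0, move]
    BK 5.5: (-16.3,0) -> (-21.8,0) [heading=0, move]
    PU: pen up
    -- iteration 4/4 --
    BK 9.5: (-21.8,0) -> (-31.3,0) [heading=0, move]
    BK 5.5: (-31.3,0) -> (-36.8,0) [heading=0, move]
    PU: pen up
  ]
  -- iteration 2/3 --
  FD 10.2: (-36.8,0) -> (-26.6,0) [heading=0, move]
  FD 13: (-26.6,0) -> (-13.6,0) [heading=0, move]
  REPEAT 4 [
    -- iteration 1/4 --
    BK 9.5: (-13.6,0) -> (-23.1,0) [heading=0, move]
    BK 5.5: (-23.1,0) -> (-28.6,0) [heading=0, move]
    PU: pen up
    -- iteration 2/4 --
    BK 9.5: (-28.6,0) -> (-38.1,0) [heading=0, move]
    BK 5.5: (-38.1,0) -> (-43.6,0) [heading=0, move]
    PU: pen up
    -- iteration 3/4 --
    BK 9.5: (-43.6,0) -> (-53.1,0) [heading=0, move]
    BK 5.5: (-53.1,0) -> (-58.6,0) [heading=0, move]
    PU: pen up
    -- iteration 4/4 --
    BK 9.5: (-58.6,0) -> (-68.1,0) [heading=0, move]
    BK 5.5: (-68.1,0) -> (-73.6,0) [heading=0, move]
    PU: pen up
  ]
  -- iteration 3/3 --
  FD 10.2: (-73.6,0) -> (-63.4,0) [heading=0, move]
  FD 13: (-63.4,0) -> (-50.4,0) [heading=0, move]
  REPEAT 4 [
    -- iteration 1/4 --
    BK 9.5: (-50.4,0) -> (-59.9,0) [heading=0, move]
    BK 5.5: (-59.9,0) -> (-65.4,0) [heading=0, move]
    PU: pen up
    -- iteration 2/4 --
    BK 9.5: (-65.4,0) -> (-74.9,0) [heading=0, move]
    BK 5.5: (-74.9,0) -> (-80.4,0) [heading=0, move]
    PU: pen up
    -- iteration 3/4 --
    BK 9.5: (-80.4,0) -> (-89.9,0) [heading=0, move]
    BK 5.5: (-89.9,0) -> (-95.4,0) [heading=0, move]
    PU: pen up
    -- iteration 4/4 --
    BK 9.5: (-95.4,0) -> (-104.9,0) [heading=0, move]
    BK 5.5: (-104.9,0) -> (-110.4,0) [heading=0, move]
    PU: pen up
  ]
]
Final: pos=(-110.4,0), heading=0, 4 segment(s) drawn

Answer: 0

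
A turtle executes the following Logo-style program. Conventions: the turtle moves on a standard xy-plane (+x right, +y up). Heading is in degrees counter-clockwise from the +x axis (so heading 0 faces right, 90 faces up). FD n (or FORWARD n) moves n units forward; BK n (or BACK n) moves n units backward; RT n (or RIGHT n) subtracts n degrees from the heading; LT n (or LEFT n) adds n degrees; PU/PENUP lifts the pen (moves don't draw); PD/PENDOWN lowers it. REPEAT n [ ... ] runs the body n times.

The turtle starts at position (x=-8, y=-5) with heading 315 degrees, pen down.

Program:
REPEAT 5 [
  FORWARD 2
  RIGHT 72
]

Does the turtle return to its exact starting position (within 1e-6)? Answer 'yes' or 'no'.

Answer: yes

Derivation:
Executing turtle program step by step:
Start: pos=(-8,-5), heading=315, pen down
REPEAT 5 [
  -- iteration 1/5 --
  FD 2: (-8,-5) -> (-6.586,-6.414) [heading=315, draw]
  RT 72: heading 315 -> 243
  -- iteration 2/5 --
  FD 2: (-6.586,-6.414) -> (-7.494,-8.196) [heading=243, draw]
  RT 72: heading 243 -> 171
  -- iteration 3/5 --
  FD 2: (-7.494,-8.196) -> (-9.469,-7.883) [heading=171, draw]
  RT 72: heading 171 -> 99
  -- iteration 4/5 --
  FD 2: (-9.469,-7.883) -> (-9.782,-5.908) [heading=99, draw]
  RT 72: heading 99 -> 27
  -- iteration 5/5 --
  FD 2: (-9.782,-5.908) -> (-8,-5) [heading=27, draw]
  RT 72: heading 27 -> 315
]
Final: pos=(-8,-5), heading=315, 5 segment(s) drawn

Start position: (-8, -5)
Final position: (-8, -5)
Distance = 0; < 1e-6 -> CLOSED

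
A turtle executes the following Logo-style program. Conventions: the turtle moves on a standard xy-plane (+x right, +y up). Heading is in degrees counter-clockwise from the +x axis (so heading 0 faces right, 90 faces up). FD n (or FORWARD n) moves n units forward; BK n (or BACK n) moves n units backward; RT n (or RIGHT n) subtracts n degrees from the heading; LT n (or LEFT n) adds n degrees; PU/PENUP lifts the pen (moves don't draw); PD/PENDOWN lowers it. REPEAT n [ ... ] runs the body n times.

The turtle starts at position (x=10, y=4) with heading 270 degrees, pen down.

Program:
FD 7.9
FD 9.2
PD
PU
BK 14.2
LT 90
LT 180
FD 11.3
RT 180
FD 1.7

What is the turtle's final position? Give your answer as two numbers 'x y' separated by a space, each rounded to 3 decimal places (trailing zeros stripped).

Executing turtle program step by step:
Start: pos=(10,4), heading=270, pen down
FD 7.9: (10,4) -> (10,-3.9) [heading=270, draw]
FD 9.2: (10,-3.9) -> (10,-13.1) [heading=270, draw]
PD: pen down
PU: pen up
BK 14.2: (10,-13.1) -> (10,1.1) [heading=270, move]
LT 90: heading 270 -> 0
LT 180: heading 0 -> 180
FD 11.3: (10,1.1) -> (-1.3,1.1) [heading=180, move]
RT 180: heading 180 -> 0
FD 1.7: (-1.3,1.1) -> (0.4,1.1) [heading=0, move]
Final: pos=(0.4,1.1), heading=0, 2 segment(s) drawn

Answer: 0.4 1.1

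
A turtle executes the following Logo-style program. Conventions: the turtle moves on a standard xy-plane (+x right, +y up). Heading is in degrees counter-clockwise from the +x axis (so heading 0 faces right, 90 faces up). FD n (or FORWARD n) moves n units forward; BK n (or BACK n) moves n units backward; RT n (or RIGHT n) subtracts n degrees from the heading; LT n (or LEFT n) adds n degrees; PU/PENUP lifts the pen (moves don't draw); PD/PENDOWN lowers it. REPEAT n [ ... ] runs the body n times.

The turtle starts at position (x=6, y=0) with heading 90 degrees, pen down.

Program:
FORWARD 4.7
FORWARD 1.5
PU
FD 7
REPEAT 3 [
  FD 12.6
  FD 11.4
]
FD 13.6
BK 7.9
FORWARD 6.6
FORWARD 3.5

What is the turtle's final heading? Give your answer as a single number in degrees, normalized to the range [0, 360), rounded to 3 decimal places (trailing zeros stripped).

Executing turtle program step by step:
Start: pos=(6,0), heading=90, pen down
FD 4.7: (6,0) -> (6,4.7) [heading=90, draw]
FD 1.5: (6,4.7) -> (6,6.2) [heading=90, draw]
PU: pen up
FD 7: (6,6.2) -> (6,13.2) [heading=90, move]
REPEAT 3 [
  -- iteration 1/3 --
  FD 12.6: (6,13.2) -> (6,25.8) [heading=90, move]
  FD 11.4: (6,25.8) -> (6,37.2) [heading=90, move]
  -- iteration 2/3 --
  FD 12.6: (6,37.2) -> (6,49.8) [heading=90, move]
  FD 11.4: (6,49.8) -> (6,61.2) [heading=90, move]
  -- iteration 3/3 --
  FD 12.6: (6,61.2) -> (6,73.8) [heading=90, move]
  FD 11.4: (6,73.8) -> (6,85.2) [heading=90, move]
]
FD 13.6: (6,85.2) -> (6,98.8) [heading=90, move]
BK 7.9: (6,98.8) -> (6,90.9) [heading=90, move]
FD 6.6: (6,90.9) -> (6,97.5) [heading=90, move]
FD 3.5: (6,97.5) -> (6,101) [heading=90, move]
Final: pos=(6,101), heading=90, 2 segment(s) drawn

Answer: 90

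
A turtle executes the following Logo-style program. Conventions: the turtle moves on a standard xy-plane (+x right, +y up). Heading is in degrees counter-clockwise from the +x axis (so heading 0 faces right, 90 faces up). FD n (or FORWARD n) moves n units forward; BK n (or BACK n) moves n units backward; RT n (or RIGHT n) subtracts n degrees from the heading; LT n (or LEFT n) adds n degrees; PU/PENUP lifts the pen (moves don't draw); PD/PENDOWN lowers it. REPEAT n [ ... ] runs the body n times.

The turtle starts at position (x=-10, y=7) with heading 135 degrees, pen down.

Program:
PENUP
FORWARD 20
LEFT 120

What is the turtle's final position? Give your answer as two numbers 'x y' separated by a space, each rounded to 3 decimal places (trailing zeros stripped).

Answer: -24.142 21.142

Derivation:
Executing turtle program step by step:
Start: pos=(-10,7), heading=135, pen down
PU: pen up
FD 20: (-10,7) -> (-24.142,21.142) [heading=135, move]
LT 120: heading 135 -> 255
Final: pos=(-24.142,21.142), heading=255, 0 segment(s) drawn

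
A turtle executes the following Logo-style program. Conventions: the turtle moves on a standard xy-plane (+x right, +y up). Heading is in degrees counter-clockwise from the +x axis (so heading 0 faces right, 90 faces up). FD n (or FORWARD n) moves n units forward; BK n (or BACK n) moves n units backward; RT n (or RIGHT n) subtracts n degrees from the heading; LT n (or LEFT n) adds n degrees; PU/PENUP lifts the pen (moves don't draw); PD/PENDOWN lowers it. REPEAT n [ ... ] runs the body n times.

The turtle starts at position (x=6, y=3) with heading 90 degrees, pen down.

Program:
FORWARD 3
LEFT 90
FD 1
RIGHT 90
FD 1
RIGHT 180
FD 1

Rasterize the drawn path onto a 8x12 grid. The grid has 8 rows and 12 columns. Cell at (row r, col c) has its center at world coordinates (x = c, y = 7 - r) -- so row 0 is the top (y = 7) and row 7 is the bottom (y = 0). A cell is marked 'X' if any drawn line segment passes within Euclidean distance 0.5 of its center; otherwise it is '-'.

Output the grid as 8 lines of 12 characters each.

Segment 0: (6,3) -> (6,6)
Segment 1: (6,6) -> (5,6)
Segment 2: (5,6) -> (5,7)
Segment 3: (5,7) -> (5,6)

Answer: -----X------
-----XX-----
------X-----
------X-----
------X-----
------------
------------
------------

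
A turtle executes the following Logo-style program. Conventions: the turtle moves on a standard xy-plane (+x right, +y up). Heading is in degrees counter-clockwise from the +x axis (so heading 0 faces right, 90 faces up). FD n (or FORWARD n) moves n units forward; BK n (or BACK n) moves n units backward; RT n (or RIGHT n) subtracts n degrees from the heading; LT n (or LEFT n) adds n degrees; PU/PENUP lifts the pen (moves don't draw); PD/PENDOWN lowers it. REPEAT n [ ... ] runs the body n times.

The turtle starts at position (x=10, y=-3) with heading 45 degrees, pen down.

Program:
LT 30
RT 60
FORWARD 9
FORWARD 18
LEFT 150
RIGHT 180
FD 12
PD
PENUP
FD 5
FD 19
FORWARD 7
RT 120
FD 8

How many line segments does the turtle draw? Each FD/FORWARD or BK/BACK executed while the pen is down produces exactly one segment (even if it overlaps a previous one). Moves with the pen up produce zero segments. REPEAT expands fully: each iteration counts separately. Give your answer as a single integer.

Executing turtle program step by step:
Start: pos=(10,-3), heading=45, pen down
LT 30: heading 45 -> 75
RT 60: heading 75 -> 15
FD 9: (10,-3) -> (18.693,-0.671) [heading=15, draw]
FD 18: (18.693,-0.671) -> (36.08,3.988) [heading=15, draw]
LT 150: heading 15 -> 165
RT 180: heading 165 -> 345
FD 12: (36.08,3.988) -> (47.671,0.882) [heading=345, draw]
PD: pen down
PU: pen up
FD 5: (47.671,0.882) -> (52.501,-0.412) [heading=345, move]
FD 19: (52.501,-0.412) -> (70.853,-5.329) [heading=345, move]
FD 7: (70.853,-5.329) -> (77.615,-7.141) [heading=345, move]
RT 120: heading 345 -> 225
FD 8: (77.615,-7.141) -> (71.958,-12.798) [heading=225, move]
Final: pos=(71.958,-12.798), heading=225, 3 segment(s) drawn
Segments drawn: 3

Answer: 3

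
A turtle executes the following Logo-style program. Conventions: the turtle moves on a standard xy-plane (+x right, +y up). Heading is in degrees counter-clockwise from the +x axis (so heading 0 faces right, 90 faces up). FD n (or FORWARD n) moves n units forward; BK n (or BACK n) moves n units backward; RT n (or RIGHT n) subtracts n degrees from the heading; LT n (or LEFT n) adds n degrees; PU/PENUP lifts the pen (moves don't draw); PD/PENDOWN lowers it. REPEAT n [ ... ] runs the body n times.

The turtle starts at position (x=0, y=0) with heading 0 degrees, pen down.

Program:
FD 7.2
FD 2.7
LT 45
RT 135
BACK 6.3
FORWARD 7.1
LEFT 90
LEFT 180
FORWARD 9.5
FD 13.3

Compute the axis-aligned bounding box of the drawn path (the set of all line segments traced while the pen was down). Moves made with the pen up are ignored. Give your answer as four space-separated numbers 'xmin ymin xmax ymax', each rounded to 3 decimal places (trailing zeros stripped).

Executing turtle program step by step:
Start: pos=(0,0), heading=0, pen down
FD 7.2: (0,0) -> (7.2,0) [heading=0, draw]
FD 2.7: (7.2,0) -> (9.9,0) [heading=0, draw]
LT 45: heading 0 -> 45
RT 135: heading 45 -> 270
BK 6.3: (9.9,0) -> (9.9,6.3) [heading=270, draw]
FD 7.1: (9.9,6.3) -> (9.9,-0.8) [heading=270, draw]
LT 90: heading 270 -> 0
LT 180: heading 0 -> 180
FD 9.5: (9.9,-0.8) -> (0.4,-0.8) [heading=180, draw]
FD 13.3: (0.4,-0.8) -> (-12.9,-0.8) [heading=180, draw]
Final: pos=(-12.9,-0.8), heading=180, 6 segment(s) drawn

Segment endpoints: x in {-12.9, 0, 0.4, 7.2, 9.9}, y in {-0.8, -0.8, -0.8, 0, 6.3}
xmin=-12.9, ymin=-0.8, xmax=9.9, ymax=6.3

Answer: -12.9 -0.8 9.9 6.3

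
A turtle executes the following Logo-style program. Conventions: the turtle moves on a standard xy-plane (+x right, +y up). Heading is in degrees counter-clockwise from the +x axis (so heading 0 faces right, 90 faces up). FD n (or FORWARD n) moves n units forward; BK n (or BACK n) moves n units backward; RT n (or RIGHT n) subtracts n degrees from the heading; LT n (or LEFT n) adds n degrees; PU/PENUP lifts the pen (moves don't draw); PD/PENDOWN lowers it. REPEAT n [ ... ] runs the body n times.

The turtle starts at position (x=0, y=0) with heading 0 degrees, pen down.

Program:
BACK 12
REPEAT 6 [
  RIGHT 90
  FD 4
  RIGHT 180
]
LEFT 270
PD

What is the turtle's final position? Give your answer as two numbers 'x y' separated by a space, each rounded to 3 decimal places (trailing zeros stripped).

Executing turtle program step by step:
Start: pos=(0,0), heading=0, pen down
BK 12: (0,0) -> (-12,0) [heading=0, draw]
REPEAT 6 [
  -- iteration 1/6 --
  RT 90: heading 0 -> 270
  FD 4: (-12,0) -> (-12,-4) [heading=270, draw]
  RT 180: heading 270 -> 90
  -- iteration 2/6 --
  RT 90: heading 90 -> 0
  FD 4: (-12,-4) -> (-8,-4) [heading=0, draw]
  RT 180: heading 0 -> 180
  -- iteration 3/6 --
  RT 90: heading 180 -> 90
  FD 4: (-8,-4) -> (-8,0) [heading=90, draw]
  RT 180: heading 90 -> 270
  -- iteration 4/6 --
  RT 90: heading 270 -> 180
  FD 4: (-8,0) -> (-12,0) [heading=180, draw]
  RT 180: heading 180 -> 0
  -- iteration 5/6 --
  RT 90: heading 0 -> 270
  FD 4: (-12,0) -> (-12,-4) [heading=270, draw]
  RT 180: heading 270 -> 90
  -- iteration 6/6 --
  RT 90: heading 90 -> 0
  FD 4: (-12,-4) -> (-8,-4) [heading=0, draw]
  RT 180: heading 0 -> 180
]
LT 270: heading 180 -> 90
PD: pen down
Final: pos=(-8,-4), heading=90, 7 segment(s) drawn

Answer: -8 -4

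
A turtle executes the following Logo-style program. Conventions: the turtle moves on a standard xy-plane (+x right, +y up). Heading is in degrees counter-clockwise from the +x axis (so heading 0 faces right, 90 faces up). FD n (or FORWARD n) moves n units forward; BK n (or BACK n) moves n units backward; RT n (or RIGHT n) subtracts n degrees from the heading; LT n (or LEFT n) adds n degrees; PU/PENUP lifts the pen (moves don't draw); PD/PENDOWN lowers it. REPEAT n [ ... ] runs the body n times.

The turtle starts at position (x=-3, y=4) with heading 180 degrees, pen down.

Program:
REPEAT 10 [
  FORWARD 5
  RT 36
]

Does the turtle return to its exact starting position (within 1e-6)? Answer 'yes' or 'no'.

Executing turtle program step by step:
Start: pos=(-3,4), heading=180, pen down
REPEAT 10 [
  -- iteration 1/10 --
  FD 5: (-3,4) -> (-8,4) [heading=180, draw]
  RT 36: heading 180 -> 144
  -- iteration 2/10 --
  FD 5: (-8,4) -> (-12.045,6.939) [heading=144, draw]
  RT 36: heading 144 -> 108
  -- iteration 3/10 --
  FD 5: (-12.045,6.939) -> (-13.59,11.694) [heading=108, draw]
  RT 36: heading 108 -> 72
  -- iteration 4/10 --
  FD 5: (-13.59,11.694) -> (-12.045,16.449) [heading=72, draw]
  RT 36: heading 72 -> 36
  -- iteration 5/10 --
  FD 5: (-12.045,16.449) -> (-8,19.388) [heading=36, draw]
  RT 36: heading 36 -> 0
  -- iteration 6/10 --
  FD 5: (-8,19.388) -> (-3,19.388) [heading=0, draw]
  RT 36: heading 0 -> 324
  -- iteration 7/10 --
  FD 5: (-3,19.388) -> (1.045,16.449) [heading=324, draw]
  RT 36: heading 324 -> 288
  -- iteration 8/10 --
  FD 5: (1.045,16.449) -> (2.59,11.694) [heading=288, draw]
  RT 36: heading 288 -> 252
  -- iteration 9/10 --
  FD 5: (2.59,11.694) -> (1.045,6.939) [heading=252, draw]
  RT 36: heading 252 -> 216
  -- iteration 10/10 --
  FD 5: (1.045,6.939) -> (-3,4) [heading=216, draw]
  RT 36: heading 216 -> 180
]
Final: pos=(-3,4), heading=180, 10 segment(s) drawn

Start position: (-3, 4)
Final position: (-3, 4)
Distance = 0; < 1e-6 -> CLOSED

Answer: yes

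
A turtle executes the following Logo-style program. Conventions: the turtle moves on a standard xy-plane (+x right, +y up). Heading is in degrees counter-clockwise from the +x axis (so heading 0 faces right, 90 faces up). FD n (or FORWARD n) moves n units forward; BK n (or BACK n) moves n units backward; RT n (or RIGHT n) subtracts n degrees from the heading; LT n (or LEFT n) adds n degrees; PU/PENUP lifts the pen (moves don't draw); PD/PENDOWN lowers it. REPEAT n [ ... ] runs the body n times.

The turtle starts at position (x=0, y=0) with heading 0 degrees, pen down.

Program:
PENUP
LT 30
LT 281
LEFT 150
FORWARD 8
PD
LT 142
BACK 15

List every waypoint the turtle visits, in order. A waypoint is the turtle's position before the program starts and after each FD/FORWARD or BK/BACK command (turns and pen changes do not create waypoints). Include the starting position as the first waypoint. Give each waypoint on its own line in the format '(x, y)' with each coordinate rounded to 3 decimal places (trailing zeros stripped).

Executing turtle program step by step:
Start: pos=(0,0), heading=0, pen down
PU: pen up
LT 30: heading 0 -> 30
LT 281: heading 30 -> 311
LT 150: heading 311 -> 101
FD 8: (0,0) -> (-1.526,7.853) [heading=101, move]
PD: pen down
LT 142: heading 101 -> 243
BK 15: (-1.526,7.853) -> (5.283,21.218) [heading=243, draw]
Final: pos=(5.283,21.218), heading=243, 1 segment(s) drawn
Waypoints (3 total):
(0, 0)
(-1.526, 7.853)
(5.283, 21.218)

Answer: (0, 0)
(-1.526, 7.853)
(5.283, 21.218)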